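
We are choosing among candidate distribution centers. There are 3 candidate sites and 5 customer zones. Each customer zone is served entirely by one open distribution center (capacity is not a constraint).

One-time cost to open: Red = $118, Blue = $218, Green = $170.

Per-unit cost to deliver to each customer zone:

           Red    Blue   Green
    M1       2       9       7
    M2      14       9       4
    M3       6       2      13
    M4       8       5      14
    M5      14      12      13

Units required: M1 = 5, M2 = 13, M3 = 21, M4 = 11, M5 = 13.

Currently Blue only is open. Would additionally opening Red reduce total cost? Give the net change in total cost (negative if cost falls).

No — net change +83 (cost rises by 83).

Current service cost with {Blue}: 415.
Adding Red: each customer zone re-picks its cheapest; new service cost 380, saving 35.
Extra fixed cost: 118. Net change = 118 − 35 = 83.
(Totals: 633 → 716.)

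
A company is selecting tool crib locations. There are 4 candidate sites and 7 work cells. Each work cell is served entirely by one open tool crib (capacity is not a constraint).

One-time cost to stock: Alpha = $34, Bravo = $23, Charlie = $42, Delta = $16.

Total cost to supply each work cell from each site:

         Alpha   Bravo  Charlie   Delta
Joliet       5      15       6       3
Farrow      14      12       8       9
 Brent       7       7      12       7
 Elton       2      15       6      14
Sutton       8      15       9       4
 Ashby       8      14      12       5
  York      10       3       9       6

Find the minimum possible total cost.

For any fixed open set, each work cell goes to its cheapest open site; total = fixed + service.
{Delta}: Joliet→Delta 3, Farrow→Delta 9, Brent→Delta 7, Elton→Delta 14, Sutton→Delta 4, Ashby→Delta 5, York→Delta 6. Service 48; fixed 16; total 64.
{Bravo, Delta}: Joliet→Delta 3, Farrow→Delta 9, Brent→Bravo 7, Elton→Delta 14, Sutton→Delta 4, Ashby→Delta 5, York→Bravo 3. Service 45; fixed 39; total 84.
{Alpha, Delta}: service 36 + fixed 50 = 86
{Alpha, Bravo, Charlie, Delta}: Joliet→Delta 3, Farrow→Charlie 8, Brent→Alpha 7, Elton→Alpha 2, Sutton→Delta 4, Ashby→Delta 5, York→Bravo 3. Service 32; fixed 115; total 147.
(All 15 nonempty subsets were checked; Delta only is lowest.)

Minimum total cost: 64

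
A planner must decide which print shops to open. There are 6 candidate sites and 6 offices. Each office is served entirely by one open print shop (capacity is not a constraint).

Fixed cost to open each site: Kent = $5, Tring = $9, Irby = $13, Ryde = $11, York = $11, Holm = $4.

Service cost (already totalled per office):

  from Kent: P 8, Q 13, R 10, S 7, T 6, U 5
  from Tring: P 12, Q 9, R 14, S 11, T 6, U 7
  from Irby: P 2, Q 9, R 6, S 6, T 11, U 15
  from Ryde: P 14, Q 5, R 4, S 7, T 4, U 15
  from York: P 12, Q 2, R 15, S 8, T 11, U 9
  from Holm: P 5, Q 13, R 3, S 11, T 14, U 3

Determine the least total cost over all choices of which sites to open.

Minimum total cost: 42

For any fixed open set, each office goes to its cheapest open site; total = fixed + service.
{Ryde, Holm}: P→Holm 5, Q→Ryde 5, R→Holm 3, S→Ryde 7, T→Ryde 4, U→Holm 3. Service 27; fixed 15; total 42.
{Kent, York, Holm}: P→Holm 5, Q→York 2, R→Holm 3, S→Kent 7, T→Kent 6, U→Holm 3. Service 26; fixed 20; total 46.
{Kent, Holm}: service 37 + fixed 9 = 46
{Kent, Tring, Irby, Ryde, York, Holm}: service 20 + fixed 53 = 73
No other subset beats 42.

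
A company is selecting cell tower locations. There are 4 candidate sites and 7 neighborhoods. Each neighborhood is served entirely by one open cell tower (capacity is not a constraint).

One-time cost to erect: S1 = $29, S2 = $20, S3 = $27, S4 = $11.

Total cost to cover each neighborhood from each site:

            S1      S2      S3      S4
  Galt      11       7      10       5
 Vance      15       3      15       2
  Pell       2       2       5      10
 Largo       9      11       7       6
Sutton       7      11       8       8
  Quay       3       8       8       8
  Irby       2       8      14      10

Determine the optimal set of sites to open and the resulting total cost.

For any fixed open set, each neighborhood goes to its cheapest open site; total = fixed + service.
{S4}: Galt→S4 5, Vance→S4 2, Pell→S4 10, Largo→S4 6, Sutton→S4 8, Quay→S4 8, Irby→S4 10. Service 49; fixed 11; total 60.
{S1, S4}: Galt→S4 5, Vance→S4 2, Pell→S1 2, Largo→S4 6, Sutton→S1 7, Quay→S1 3, Irby→S1 2. Service 27; fixed 40; total 67.
{S2}: service 50 + fixed 20 = 70
{S1, S2, S3, S4}: service 27 + fixed 87 = 114
No other subset beats 60.

Open S4 only; minimum total cost 60.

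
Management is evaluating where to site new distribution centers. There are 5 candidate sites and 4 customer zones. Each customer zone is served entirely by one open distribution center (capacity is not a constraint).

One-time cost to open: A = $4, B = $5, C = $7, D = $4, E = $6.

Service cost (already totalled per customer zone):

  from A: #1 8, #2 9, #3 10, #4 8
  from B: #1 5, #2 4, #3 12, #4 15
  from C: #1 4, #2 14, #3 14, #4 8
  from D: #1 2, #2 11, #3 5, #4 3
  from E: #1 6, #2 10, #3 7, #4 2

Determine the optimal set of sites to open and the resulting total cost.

For any fixed open set, each customer zone goes to its cheapest open site; total = fixed + service.
{B, D}: #1→D 2, #2→B 4, #3→D 5, #4→D 3. Service 14; fixed 9; total 23.
{D}: service 21 + fixed 4 = 25
{A, B, D}: #1→D 2, #2→B 4, #3→D 5, #4→D 3. Service 14; fixed 13; total 27.
{A, B, C, D, E}: service 13 + fixed 26 = 39
No other subset beats 23.

Open B and D; minimum total cost 23.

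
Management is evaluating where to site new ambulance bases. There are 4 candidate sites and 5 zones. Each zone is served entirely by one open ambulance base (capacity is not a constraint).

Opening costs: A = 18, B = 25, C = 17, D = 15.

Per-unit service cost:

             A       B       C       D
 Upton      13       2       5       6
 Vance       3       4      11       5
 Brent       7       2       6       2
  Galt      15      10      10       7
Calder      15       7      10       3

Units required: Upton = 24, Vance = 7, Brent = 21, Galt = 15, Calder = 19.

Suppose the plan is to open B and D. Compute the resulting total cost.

Total cost: 320

Each zone is assigned to its cheapest site among the open ones.
{B, D}: Upton→B 2·24=48, Vance→B 4·7=28, Brent→B 2·21=42, Galt→D 7·15=105, Calder→D 3·19=57. Service 280; fixed 40; total 320.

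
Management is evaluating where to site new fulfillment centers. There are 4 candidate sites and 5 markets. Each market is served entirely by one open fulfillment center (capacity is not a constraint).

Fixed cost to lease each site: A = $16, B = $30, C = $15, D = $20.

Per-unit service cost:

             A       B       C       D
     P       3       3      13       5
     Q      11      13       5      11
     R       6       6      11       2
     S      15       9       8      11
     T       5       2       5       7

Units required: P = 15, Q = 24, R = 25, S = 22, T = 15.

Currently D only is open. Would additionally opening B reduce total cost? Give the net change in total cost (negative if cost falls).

Current service cost with {D}: 736.
Adding B: each market re-picks its cheapest; new service cost 587, saving 149.
Extra fixed cost: 30. Net change = 30 − 149 = -119.
(Totals: 756 → 637.)

Yes — net change −119 (cost falls by 119).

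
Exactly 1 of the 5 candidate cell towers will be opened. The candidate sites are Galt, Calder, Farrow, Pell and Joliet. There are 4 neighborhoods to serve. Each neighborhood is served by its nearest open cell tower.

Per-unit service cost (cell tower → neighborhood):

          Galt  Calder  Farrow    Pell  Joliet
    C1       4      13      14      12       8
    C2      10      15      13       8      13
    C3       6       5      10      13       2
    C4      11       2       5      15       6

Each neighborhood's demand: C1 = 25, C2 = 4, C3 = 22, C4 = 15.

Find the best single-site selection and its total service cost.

Choose Joliet only; total service cost 386.

With exactly 1 open, each neighborhood uses its cheapest among the chosen.
{Joliet}: C1→Joliet 8·25=200, C2→Joliet 13·4=52, C3→Joliet 2·22=44, C4→Joliet 6·15=90. Service cost 386.
{Galt}: service cost 437
{Calder}: service cost 525
Among all 5 size-1 choices, {Joliet} is lowest.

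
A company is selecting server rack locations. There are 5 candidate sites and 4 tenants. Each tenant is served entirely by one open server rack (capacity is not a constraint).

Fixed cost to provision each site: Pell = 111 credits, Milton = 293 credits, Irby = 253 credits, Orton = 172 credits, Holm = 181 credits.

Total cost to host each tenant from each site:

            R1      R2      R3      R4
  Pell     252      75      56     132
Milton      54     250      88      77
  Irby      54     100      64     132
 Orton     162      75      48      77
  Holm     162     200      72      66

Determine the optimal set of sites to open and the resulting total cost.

For any fixed open set, each tenant goes to its cheapest open site; total = fixed + service.
{Orton}: R1→Orton 162, R2→Orton 75, R3→Orton 48, R4→Orton 77. Service 362; fixed 172; total 534.
{Irby}: R1→Irby 54, R2→Irby 100, R3→Irby 64, R4→Irby 132. Service 350; fixed 253; total 603.
{Pell}: service 515 + fixed 111 = 626
{Pell, Milton, Irby, Orton, Holm}: service 243 + fixed 1010 = 1253
No other subset beats 534.

Open Orton only; minimum total cost 534.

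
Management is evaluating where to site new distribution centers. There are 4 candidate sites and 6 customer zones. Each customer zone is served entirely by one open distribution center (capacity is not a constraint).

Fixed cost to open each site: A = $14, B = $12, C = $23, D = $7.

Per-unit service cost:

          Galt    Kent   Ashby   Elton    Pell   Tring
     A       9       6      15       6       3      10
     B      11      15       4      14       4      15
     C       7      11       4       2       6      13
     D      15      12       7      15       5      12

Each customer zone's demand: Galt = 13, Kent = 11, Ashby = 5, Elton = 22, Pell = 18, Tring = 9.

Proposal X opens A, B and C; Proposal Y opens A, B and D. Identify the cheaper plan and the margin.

Proposal X is cheaper by 98.

Proposal X: {A, B, C}: Galt→C 7·13=91, Kent→A 6·11=66, Ashby→B 4·5=20, Elton→C 2·22=44, Pell→A 3·18=54, Tring→A 10·9=90. Service 365; fixed 49; total 414.
Proposal Y: {A, B, D}: Galt→A 9·13=117, Kent→A 6·11=66, Ashby→B 4·5=20, Elton→A 6·22=132, Pell→A 3·18=54, Tring→A 10·9=90. Service 479; fixed 33; total 512.
Difference: |414 − 512| = 98.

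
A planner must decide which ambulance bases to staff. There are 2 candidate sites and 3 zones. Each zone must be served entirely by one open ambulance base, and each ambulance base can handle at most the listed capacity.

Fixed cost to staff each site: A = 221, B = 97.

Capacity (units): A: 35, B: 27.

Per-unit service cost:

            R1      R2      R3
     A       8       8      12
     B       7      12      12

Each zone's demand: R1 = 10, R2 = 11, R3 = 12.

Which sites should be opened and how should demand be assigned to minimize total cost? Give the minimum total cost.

Minimum total cost: 533

Open {A}: R1→A 8·10=80, R2→A 8·11=88, R3→A 12·12=144.
Loads: A carries 33/35. Service 312; fixed 221; total 533.
Next best feasible plan costs 620.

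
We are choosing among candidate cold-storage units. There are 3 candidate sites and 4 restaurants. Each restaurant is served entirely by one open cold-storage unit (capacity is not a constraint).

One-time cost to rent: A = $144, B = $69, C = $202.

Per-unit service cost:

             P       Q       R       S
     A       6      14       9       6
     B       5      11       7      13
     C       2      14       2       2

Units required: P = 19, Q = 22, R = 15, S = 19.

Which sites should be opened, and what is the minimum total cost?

Open C only; minimum total cost 616.

For any fixed open set, each restaurant goes to its cheapest open site; total = fixed + service.
{C}: P→C 2·19=38, Q→C 14·22=308, R→C 2·15=30, S→C 2·19=38. Service 414; fixed 202; total 616.
{B, C}: service 348 + fixed 271 = 619
{B}: service 689 + fixed 69 = 758
{A, B, C}: service 348 + fixed 415 = 763
No other subset beats 616.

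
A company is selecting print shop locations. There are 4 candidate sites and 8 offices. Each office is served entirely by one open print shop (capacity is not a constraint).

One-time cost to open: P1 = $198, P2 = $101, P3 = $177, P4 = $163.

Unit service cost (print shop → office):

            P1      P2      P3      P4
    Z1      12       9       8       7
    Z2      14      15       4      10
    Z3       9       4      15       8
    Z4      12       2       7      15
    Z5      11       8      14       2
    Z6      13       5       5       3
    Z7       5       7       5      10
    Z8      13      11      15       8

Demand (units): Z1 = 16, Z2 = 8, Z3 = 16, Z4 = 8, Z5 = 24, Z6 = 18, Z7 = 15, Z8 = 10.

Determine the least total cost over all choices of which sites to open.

Minimum total cost: 823

For any fixed open set, each office goes to its cheapest open site; total = fixed + service.
{P2, P4}: Z1→P4 7·16=112, Z2→P4 10·8=80, Z3→P2 4·16=64, Z4→P2 2·8=16, Z5→P4 2·24=48, Z6→P4 3·18=54, Z7→P2 7·15=105, Z8→P4 8·10=80. Service 559; fixed 264; total 823.
{P2, P3, P4}: service 481 + fixed 441 = 922
{P3, P4}: Z1→P4 7·16=112, Z2→P3 4·8=32, Z3→P4 8·16=128, Z4→P3 7·8=56, Z5→P4 2·24=48, Z6→P4 3·18=54, Z7→P3 5·15=75, Z8→P4 8·10=80. Service 585; fixed 340; total 925.
{P1, P2, P3, P4}: Z1→P4 7·16=112, Z2→P3 4·8=32, Z3→P2 4·16=64, Z4→P2 2·8=16, Z5→P4 2·24=48, Z6→P4 3·18=54, Z7→P1 5·15=75, Z8→P4 8·10=80. Service 481; fixed 639; total 1120.
(All 15 nonempty subsets were checked; P2 and P4 is lowest.)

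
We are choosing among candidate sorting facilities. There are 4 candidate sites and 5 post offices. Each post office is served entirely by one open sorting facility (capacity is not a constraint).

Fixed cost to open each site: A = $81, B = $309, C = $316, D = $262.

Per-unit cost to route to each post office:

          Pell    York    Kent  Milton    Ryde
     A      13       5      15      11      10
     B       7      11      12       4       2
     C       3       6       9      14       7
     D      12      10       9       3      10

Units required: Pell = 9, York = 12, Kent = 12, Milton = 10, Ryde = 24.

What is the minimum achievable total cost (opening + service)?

Minimum total cost: 736

For any fixed open set, each post office goes to its cheapest open site; total = fixed + service.
{B}: Pell→B 7·9=63, York→B 11·12=132, Kent→B 12·12=144, Milton→B 4·10=40, Ryde→B 2·24=48. Service 427; fixed 309; total 736.
{A, B}: Pell→B 7·9=63, York→A 5·12=60, Kent→B 12·12=144, Milton→B 4·10=40, Ryde→B 2·24=48. Service 355; fixed 390; total 745.
{A}: service 707 + fixed 81 = 788
{A, B, C, D}: service 273 + fixed 968 = 1241
No other subset beats 736.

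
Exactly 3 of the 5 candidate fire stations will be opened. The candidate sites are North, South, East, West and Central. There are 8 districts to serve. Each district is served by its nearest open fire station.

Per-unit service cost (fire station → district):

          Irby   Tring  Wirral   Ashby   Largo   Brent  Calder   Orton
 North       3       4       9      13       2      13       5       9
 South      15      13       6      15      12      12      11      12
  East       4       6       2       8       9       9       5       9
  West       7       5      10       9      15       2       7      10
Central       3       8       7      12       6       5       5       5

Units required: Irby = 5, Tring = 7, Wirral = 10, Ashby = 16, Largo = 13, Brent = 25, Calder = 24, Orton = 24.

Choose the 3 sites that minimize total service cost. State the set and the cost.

With exactly 3 open, each district uses its cheapest among the chosen.
{East, West, Central}: Irby→Central 3·5=15, Tring→West 5·7=35, Wirral→East 2·10=20, Ashby→East 8·16=128, Largo→Central 6·13=78, Brent→West 2·25=50, Calder→East 5·24=120, Orton→Central 5·24=120. Service cost 566.
{North, West, Central}: service cost 573
{North, East, Central}: service cost 582
Among all 10 size-3 choices, {East, West, Central} is lowest.

Choose East, West and Central; total service cost 566.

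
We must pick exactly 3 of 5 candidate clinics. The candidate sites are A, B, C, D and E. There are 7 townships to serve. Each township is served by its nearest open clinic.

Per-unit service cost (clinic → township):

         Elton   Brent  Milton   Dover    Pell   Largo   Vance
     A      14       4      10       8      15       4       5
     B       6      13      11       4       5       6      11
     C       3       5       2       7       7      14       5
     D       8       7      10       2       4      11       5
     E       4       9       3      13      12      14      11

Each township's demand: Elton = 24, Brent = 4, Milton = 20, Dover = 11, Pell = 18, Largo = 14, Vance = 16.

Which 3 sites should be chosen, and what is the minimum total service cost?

With exactly 3 open, each township uses its cheapest among the chosen.
{A, C, D}: Elton→C 3·24=72, Brent→A 4·4=16, Milton→C 2·20=40, Dover→D 2·11=22, Pell→D 4·18=72, Largo→A 4·14=56, Vance→A 5·16=80. Service cost 358.
{B, C, D}: service cost 390
{A, B, C}: service cost 398
Among all 10 size-3 choices, {A, C, D} is lowest.

Choose A, C and D; total service cost 358.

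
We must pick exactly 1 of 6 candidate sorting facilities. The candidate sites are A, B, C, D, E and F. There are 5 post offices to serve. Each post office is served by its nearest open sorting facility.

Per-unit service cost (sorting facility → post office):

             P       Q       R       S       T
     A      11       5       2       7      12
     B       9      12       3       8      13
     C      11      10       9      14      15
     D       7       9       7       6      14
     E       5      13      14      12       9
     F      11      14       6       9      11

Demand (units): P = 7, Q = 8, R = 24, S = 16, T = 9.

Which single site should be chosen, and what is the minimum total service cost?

With exactly 1 open, each post office uses its cheapest among the chosen.
{A}: P→A 11·7=77, Q→A 5·8=40, R→A 2·24=48, S→A 7·16=112, T→A 12·9=108. Service cost 385.
{B}: service cost 476
{D}: service cost 511
Among all 6 size-1 choices, {A} is lowest.

Choose A only; total service cost 385.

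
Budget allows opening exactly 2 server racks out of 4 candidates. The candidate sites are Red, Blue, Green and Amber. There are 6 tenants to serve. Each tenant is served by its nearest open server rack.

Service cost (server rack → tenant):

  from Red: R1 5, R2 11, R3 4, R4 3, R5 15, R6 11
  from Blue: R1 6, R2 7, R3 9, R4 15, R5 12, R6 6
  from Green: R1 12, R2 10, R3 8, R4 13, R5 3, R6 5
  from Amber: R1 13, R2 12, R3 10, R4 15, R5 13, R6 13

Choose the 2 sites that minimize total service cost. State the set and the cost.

With exactly 2 open, each tenant uses its cheapest among the chosen.
{Red, Green}: R1→Red 5, R2→Green 10, R3→Red 4, R4→Red 3, R5→Green 3, R6→Green 5. Service cost 30.
{Red, Blue}: service cost 37
{Blue, Green}: service cost 42
Among all 6 size-2 choices, {Red, Green} is lowest.

Choose Red and Green; total service cost 30.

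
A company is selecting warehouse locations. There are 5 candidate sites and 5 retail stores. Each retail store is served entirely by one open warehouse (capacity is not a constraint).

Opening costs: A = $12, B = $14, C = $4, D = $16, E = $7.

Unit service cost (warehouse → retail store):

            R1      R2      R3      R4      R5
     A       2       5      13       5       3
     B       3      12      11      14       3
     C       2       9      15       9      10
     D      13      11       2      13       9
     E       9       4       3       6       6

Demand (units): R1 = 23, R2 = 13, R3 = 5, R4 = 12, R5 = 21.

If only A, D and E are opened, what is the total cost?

Total cost: 266

Each retail store is assigned to its cheapest site among the open ones.
{A, D, E}: R1→A 2·23=46, R2→E 4·13=52, R3→D 2·5=10, R4→A 5·12=60, R5→A 3·21=63. Service 231; fixed 35; total 266.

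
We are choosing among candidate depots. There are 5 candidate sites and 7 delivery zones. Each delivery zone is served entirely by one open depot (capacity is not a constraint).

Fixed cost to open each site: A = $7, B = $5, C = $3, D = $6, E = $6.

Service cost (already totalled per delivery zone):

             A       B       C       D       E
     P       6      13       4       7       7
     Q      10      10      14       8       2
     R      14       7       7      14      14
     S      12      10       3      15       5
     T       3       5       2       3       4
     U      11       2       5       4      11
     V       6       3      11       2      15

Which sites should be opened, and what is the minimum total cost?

For any fixed open set, each delivery zone goes to its cheapest open site; total = fixed + service.
{B, C, E}: P→C 4, Q→E 2, R→B 7, S→C 3, T→C 2, U→B 2, V→B 3. Service 23; fixed 14; total 37.
{B, C}: P→C 4, Q→B 10, R→B 7, S→C 3, T→C 2, U→B 2, V→B 3. Service 31; fixed 8; total 39.
{C, D}: P→C 4, Q→D 8, R→C 7, S→C 3, T→C 2, U→D 4, V→D 2. Service 30; fixed 9; total 39.
{A, B, C, D, E}: service 22 + fixed 27 = 49
No other subset beats 37.

Open B, C and E; minimum total cost 37.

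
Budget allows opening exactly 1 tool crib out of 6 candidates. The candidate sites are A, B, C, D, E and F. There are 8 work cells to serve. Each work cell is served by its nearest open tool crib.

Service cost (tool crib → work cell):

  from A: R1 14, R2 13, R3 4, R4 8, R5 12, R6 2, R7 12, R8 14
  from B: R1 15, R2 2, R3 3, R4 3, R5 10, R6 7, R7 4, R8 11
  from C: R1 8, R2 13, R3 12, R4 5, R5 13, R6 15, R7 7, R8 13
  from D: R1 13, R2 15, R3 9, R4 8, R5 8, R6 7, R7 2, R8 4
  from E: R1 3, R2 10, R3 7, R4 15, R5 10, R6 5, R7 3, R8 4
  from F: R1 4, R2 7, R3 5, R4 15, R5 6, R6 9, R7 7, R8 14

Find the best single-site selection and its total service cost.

With exactly 1 open, each work cell uses its cheapest among the chosen.
{B}: R1→B 15, R2→B 2, R3→B 3, R4→B 3, R5→B 10, R6→B 7, R7→B 4, R8→B 11. Service cost 55.
{E}: service cost 57
{D}: service cost 66
Among all 6 size-1 choices, {B} is lowest.

Choose B only; total service cost 55.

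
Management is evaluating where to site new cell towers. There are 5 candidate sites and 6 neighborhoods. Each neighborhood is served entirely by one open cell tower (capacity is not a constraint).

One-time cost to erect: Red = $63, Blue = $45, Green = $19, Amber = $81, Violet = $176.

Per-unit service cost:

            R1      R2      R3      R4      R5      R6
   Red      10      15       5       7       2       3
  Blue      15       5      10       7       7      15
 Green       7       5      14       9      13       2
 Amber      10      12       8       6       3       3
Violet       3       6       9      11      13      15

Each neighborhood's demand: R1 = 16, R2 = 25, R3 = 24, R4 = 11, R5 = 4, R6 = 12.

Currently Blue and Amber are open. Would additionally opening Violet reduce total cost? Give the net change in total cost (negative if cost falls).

No — net change +64 (cost rises by 64).

Current service cost with {Blue, Amber}: 591.
Adding Violet: each neighborhood re-picks its cheapest; new service cost 479, saving 112.
Extra fixed cost: 176. Net change = 176 − 112 = 64.
(Totals: 717 → 781.)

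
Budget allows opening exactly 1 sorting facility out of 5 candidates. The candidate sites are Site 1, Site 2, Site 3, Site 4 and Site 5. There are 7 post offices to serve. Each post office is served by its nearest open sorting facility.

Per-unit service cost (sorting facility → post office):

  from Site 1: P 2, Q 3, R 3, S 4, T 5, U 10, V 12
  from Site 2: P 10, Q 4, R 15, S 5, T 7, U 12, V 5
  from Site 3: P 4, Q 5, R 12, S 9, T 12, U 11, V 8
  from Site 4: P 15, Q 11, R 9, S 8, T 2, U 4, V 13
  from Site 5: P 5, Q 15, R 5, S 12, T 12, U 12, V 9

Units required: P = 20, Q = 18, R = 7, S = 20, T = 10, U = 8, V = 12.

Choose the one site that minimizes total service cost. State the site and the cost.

With exactly 1 open, each post office uses its cheapest among the chosen.
{Site 1}: P→Site 1 2·20=40, Q→Site 1 3·18=54, R→Site 1 3·7=21, S→Site 1 4·20=80, T→Site 1 5·10=50, U→Site 1 10·8=80, V→Site 1 12·12=144. Service cost 469.
{Site 2}: service cost 703
{Site 3}: service cost 738
Among all 5 size-1 choices, {Site 1} is lowest.

Choose Site 1 only; total service cost 469.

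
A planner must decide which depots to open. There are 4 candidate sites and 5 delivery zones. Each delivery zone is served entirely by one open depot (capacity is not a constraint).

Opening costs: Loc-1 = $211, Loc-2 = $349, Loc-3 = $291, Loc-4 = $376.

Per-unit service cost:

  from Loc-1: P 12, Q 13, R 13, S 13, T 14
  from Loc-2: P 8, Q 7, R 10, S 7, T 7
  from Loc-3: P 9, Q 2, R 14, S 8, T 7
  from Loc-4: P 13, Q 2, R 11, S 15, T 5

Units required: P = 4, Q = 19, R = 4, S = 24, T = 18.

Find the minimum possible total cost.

For any fixed open set, each delivery zone goes to its cheapest open site; total = fixed + service.
{Loc-3}: P→Loc-3 9·4=36, Q→Loc-3 2·19=38, R→Loc-3 14·4=56, S→Loc-3 8·24=192, T→Loc-3 7·18=126. Service 448; fixed 291; total 739.
{Loc-2}: service 499 + fixed 349 = 848
{Loc-1, Loc-3}: service 444 + fixed 502 = 946
{Loc-1, Loc-2, Loc-3, Loc-4}: service 368 + fixed 1227 = 1595
No other subset beats 739.

Minimum total cost: 739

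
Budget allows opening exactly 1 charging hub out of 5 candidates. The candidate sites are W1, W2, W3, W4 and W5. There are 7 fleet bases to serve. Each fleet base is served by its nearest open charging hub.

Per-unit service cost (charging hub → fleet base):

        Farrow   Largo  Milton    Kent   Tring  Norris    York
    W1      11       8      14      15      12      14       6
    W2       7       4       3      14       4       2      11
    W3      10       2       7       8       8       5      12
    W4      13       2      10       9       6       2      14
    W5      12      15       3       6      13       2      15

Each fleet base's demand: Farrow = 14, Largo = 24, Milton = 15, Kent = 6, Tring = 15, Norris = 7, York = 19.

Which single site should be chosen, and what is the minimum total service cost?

Choose W2 only; total service cost 606.

With exactly 1 open, each fleet base uses its cheapest among the chosen.
{W2}: Farrow→W2 7·14=98, Largo→W2 4·24=96, Milton→W2 3·15=45, Kent→W2 14·6=84, Tring→W2 4·15=60, Norris→W2 2·7=14, York→W2 11·19=209. Service cost 606.
{W3}: service cost 724
{W4}: service cost 804
Among all 5 size-1 choices, {W2} is lowest.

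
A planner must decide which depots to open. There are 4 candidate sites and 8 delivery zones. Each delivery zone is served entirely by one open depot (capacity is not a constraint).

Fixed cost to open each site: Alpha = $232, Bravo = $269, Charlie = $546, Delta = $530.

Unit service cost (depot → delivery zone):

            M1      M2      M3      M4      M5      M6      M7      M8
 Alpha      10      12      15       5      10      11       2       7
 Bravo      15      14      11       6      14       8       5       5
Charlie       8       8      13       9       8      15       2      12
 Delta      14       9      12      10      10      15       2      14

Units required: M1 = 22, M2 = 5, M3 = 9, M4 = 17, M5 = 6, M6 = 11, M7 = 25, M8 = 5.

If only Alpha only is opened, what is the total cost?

Total cost: 998

Each delivery zone is assigned to its cheapest site among the open ones.
{Alpha}: M1→Alpha 10·22=220, M2→Alpha 12·5=60, M3→Alpha 15·9=135, M4→Alpha 5·17=85, M5→Alpha 10·6=60, M6→Alpha 11·11=121, M7→Alpha 2·25=50, M8→Alpha 7·5=35. Service 766; fixed 232; total 998.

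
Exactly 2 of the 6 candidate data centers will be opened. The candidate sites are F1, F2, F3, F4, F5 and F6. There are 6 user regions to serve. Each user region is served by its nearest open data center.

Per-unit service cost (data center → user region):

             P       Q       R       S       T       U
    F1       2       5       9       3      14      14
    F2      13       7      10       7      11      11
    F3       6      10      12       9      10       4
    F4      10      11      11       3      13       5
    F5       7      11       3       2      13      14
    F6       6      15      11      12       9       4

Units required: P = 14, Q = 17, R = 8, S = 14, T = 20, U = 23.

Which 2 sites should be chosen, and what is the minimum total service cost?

Choose F1 and F6; total service cost 499.

With exactly 2 open, each user region uses its cheapest among the chosen.
{F1, F6}: P→F1 2·14=28, Q→F1 5·17=85, R→F1 9·8=72, S→F1 3·14=42, T→F6 9·20=180, U→F6 4·23=92. Service cost 499.
{F1, F3}: service cost 519
{F5, F6}: service cost 595
Among all 15 size-2 choices, {F1, F6} is lowest.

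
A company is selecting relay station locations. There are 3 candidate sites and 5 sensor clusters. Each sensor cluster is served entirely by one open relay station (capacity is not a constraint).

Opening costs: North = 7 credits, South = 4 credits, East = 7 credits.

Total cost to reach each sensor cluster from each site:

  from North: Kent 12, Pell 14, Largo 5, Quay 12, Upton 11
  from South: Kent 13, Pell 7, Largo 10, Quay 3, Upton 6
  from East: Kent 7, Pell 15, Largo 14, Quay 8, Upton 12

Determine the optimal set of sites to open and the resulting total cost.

For any fixed open set, each sensor cluster goes to its cheapest open site; total = fixed + service.
{South}: Kent→South 13, Pell→South 7, Largo→South 10, Quay→South 3, Upton→South 6. Service 39; fixed 4; total 43.
{North, South}: service 33 + fixed 11 = 44
{South, East}: Kent→East 7, Pell→South 7, Largo→South 10, Quay→South 3, Upton→South 6. Service 33; fixed 11; total 44.
{North, South, East}: Kent→East 7, Pell→South 7, Largo→North 5, Quay→South 3, Upton→South 6. Service 28; fixed 18; total 46.
No other subset beats 43.

Open South only; minimum total cost 43.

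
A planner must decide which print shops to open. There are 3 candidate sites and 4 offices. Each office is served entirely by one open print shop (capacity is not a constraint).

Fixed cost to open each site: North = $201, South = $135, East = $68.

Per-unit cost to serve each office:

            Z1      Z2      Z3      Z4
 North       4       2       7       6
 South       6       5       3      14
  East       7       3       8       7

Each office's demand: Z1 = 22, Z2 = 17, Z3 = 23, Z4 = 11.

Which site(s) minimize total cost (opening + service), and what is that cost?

For any fixed open set, each office goes to its cheapest open site; total = fixed + service.
{South, East}: Z1→South 6·22=132, Z2→East 3·17=51, Z3→South 3·23=69, Z4→East 7·11=77. Service 329; fixed 203; total 532.
{East}: service 466 + fixed 68 = 534
{North}: service 349 + fixed 201 = 550
{North, South, East}: service 257 + fixed 404 = 661
(All 7 nonempty subsets were checked; South and East is lowest.)

Open South and East; minimum total cost 532.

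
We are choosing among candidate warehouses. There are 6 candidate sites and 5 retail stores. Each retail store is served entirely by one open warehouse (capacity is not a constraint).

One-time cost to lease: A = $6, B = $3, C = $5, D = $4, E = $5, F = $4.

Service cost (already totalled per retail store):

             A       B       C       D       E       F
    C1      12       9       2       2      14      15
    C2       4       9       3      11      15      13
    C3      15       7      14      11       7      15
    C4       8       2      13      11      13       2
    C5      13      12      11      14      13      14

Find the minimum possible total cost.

For any fixed open set, each retail store goes to its cheapest open site; total = fixed + service.
{B, C}: C1→C 2, C2→C 3, C3→B 7, C4→B 2, C5→C 11. Service 25; fixed 8; total 33.
{B, C, D}: service 25 + fixed 12 = 37
{B, C, F}: service 25 + fixed 12 = 37
{A, B, C, D, E, F}: C1→C 2, C2→C 3, C3→B 7, C4→B 2, C5→C 11. Service 25; fixed 27; total 52.
No other subset beats 33.

Minimum total cost: 33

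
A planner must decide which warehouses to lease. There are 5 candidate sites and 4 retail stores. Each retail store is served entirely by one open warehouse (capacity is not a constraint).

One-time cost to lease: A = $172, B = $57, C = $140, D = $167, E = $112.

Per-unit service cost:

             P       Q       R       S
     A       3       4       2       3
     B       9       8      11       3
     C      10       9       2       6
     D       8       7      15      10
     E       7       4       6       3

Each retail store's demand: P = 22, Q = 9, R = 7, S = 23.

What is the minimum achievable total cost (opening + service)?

Minimum total cost: 357

For any fixed open set, each retail store goes to its cheapest open site; total = fixed + service.
{A}: P→A 3·22=66, Q→A 4·9=36, R→A 2·7=14, S→A 3·23=69. Service 185; fixed 172; total 357.
{E}: P→E 7·22=154, Q→E 4·9=36, R→E 6·7=42, S→E 3·23=69. Service 301; fixed 112; total 413.
{A, B}: service 185 + fixed 229 = 414
{A, B, C, D, E}: P→A 3·22=66, Q→A 4·9=36, R→A 2·7=14, S→A 3·23=69. Service 185; fixed 648; total 833.
No other subset beats 357.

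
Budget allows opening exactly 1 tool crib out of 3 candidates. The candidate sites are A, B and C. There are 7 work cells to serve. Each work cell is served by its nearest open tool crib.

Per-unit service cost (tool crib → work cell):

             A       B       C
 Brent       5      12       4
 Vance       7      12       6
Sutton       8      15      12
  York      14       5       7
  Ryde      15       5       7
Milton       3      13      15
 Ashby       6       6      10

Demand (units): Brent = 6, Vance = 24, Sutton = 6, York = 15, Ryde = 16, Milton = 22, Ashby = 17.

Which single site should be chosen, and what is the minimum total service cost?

Choose A only; total service cost 864.

With exactly 1 open, each work cell uses its cheapest among the chosen.
{A}: Brent→A 5·6=30, Vance→A 7·24=168, Sutton→A 8·6=48, York→A 14·15=210, Ryde→A 15·16=240, Milton→A 3·22=66, Ashby→A 6·17=102. Service cost 864.
{C}: service cost 957
{B}: service cost 993
Among all 3 size-1 choices, {A} is lowest.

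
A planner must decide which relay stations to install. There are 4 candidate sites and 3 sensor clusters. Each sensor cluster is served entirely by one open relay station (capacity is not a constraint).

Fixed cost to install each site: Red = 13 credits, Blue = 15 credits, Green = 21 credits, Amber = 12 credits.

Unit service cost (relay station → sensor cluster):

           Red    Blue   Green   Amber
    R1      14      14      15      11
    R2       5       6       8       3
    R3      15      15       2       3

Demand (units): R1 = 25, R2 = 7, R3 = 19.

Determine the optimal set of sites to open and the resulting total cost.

Open Amber only; minimum total cost 365.

For any fixed open set, each sensor cluster goes to its cheapest open site; total = fixed + service.
{Amber}: R1→Amber 11·25=275, R2→Amber 3·7=21, R3→Amber 3·19=57. Service 353; fixed 12; total 365.
{Green, Amber}: service 334 + fixed 33 = 367
{Red, Amber}: service 353 + fixed 25 = 378
{Red, Blue, Green, Amber}: service 334 + fixed 61 = 395
No other subset beats 365.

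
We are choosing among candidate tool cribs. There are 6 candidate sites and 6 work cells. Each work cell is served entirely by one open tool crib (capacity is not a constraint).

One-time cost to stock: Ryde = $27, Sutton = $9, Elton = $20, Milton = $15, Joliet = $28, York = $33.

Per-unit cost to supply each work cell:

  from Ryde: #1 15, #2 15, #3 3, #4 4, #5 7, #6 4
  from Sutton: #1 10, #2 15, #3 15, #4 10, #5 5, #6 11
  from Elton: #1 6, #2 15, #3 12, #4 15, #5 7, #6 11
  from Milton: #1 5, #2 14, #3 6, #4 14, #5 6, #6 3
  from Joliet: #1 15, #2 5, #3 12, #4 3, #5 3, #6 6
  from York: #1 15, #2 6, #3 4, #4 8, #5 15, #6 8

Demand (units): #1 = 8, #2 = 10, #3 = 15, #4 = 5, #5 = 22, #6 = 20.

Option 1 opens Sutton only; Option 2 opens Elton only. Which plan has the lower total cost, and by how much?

Option 1: {Sutton}: #1→Sutton 10·8=80, #2→Sutton 15·10=150, #3→Sutton 15·15=225, #4→Sutton 10·5=50, #5→Sutton 5·22=110, #6→Sutton 11·20=220. Service 835; fixed 9; total 844.
Option 2: {Elton}: #1→Elton 6·8=48, #2→Elton 15·10=150, #3→Elton 12·15=180, #4→Elton 15·5=75, #5→Elton 7·22=154, #6→Elton 11·20=220. Service 827; fixed 20; total 847.
Difference: |844 − 847| = 3.

Option 1 is cheaper by 3.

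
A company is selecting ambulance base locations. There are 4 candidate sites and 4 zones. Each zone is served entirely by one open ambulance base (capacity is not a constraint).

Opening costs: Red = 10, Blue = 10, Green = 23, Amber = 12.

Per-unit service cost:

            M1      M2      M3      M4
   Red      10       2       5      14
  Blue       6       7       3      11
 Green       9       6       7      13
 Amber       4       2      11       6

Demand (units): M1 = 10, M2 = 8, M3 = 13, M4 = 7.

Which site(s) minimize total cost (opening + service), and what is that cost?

For any fixed open set, each zone goes to its cheapest open site; total = fixed + service.
{Blue, Amber}: M1→Amber 4·10=40, M2→Amber 2·8=16, M3→Blue 3·13=39, M4→Amber 6·7=42. Service 137; fixed 22; total 159.
{Red, Blue, Amber}: M1→Amber 4·10=40, M2→Red 2·8=16, M3→Blue 3·13=39, M4→Amber 6·7=42. Service 137; fixed 32; total 169.
{Blue, Green, Amber}: service 137 + fixed 45 = 182
{Red, Blue, Green, Amber}: service 137 + fixed 55 = 192
No other subset beats 159.

Open Blue and Amber; minimum total cost 159.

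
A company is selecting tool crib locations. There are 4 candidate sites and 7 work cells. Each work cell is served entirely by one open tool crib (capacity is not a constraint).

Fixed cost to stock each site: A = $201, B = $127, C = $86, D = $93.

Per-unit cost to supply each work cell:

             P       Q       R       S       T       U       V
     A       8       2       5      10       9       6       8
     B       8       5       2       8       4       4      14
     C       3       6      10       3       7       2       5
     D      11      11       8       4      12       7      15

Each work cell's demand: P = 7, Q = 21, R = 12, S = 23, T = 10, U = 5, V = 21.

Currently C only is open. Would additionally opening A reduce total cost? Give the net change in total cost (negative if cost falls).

Current service cost with {C}: 521.
Adding A: each work cell re-picks its cheapest; new service cost 377, saving 144.
Extra fixed cost: 201. Net change = 201 − 144 = 57.
(Totals: 607 → 664.)

No — net change +57 (cost rises by 57).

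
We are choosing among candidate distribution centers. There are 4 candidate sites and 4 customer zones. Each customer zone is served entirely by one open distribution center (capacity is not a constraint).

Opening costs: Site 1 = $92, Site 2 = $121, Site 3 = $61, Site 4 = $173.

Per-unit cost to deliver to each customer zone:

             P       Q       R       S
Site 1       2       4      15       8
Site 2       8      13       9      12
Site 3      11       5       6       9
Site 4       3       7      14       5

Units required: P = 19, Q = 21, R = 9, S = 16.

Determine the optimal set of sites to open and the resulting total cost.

For any fixed open set, each customer zone goes to its cheapest open site; total = fixed + service.
{Site 1, Site 3}: P→Site 1 2·19=38, Q→Site 1 4·21=84, R→Site 3 6·9=54, S→Site 1 8·16=128. Service 304; fixed 153; total 457.
{Site 1}: P→Site 1 2·19=38, Q→Site 1 4·21=84, R→Site 1 15·9=135, S→Site 1 8·16=128. Service 385; fixed 92; total 477.
{Site 3, Site 4}: P→Site 4 3·19=57, Q→Site 3 5·21=105, R→Site 3 6·9=54, S→Site 4 5·16=80. Service 296; fixed 234; total 530.
{Site 1, Site 2, Site 3, Site 4}: P→Site 1 2·19=38, Q→Site 1 4·21=84, R→Site 3 6·9=54, S→Site 4 5·16=80. Service 256; fixed 447; total 703.
No other subset beats 457.

Open Site 1 and Site 3; minimum total cost 457.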